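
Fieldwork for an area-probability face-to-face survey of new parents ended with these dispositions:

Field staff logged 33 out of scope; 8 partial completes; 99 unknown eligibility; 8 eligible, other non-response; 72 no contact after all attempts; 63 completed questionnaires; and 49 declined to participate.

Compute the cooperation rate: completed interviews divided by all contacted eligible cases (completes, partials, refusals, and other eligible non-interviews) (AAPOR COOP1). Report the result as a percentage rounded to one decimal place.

Num: 63
Denom: 63 + 8 + 49 + 8 = 128
COOP1 = 63 / 128 = 0.4922

49.2%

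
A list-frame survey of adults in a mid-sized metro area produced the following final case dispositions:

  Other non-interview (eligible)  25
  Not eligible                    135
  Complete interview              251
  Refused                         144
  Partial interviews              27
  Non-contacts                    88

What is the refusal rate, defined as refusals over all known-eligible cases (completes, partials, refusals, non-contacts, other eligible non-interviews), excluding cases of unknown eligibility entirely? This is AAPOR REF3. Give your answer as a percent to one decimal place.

26.9%

Num: 144
Denom: 251 + 27 + 144 + 88 + 25 = 535
REF3 = 144 / 535 = 0.2692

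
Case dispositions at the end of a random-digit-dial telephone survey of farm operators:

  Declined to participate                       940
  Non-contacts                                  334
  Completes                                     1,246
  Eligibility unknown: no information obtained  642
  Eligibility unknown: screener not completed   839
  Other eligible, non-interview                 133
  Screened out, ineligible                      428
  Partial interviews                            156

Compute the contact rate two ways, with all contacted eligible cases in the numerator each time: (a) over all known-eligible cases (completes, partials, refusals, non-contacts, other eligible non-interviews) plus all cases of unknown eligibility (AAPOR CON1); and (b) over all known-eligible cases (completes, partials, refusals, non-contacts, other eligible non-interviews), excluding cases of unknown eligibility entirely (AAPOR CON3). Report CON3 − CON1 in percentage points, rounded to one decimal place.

Undetermined eligibility = 839 + 642 = 1481
Num: 1246 + 156 + 940 + 133 = 2475
Denom: 1246 + 156 + 940 + 334 + 133 + 1481 = 4290
CON1 = 2475 / 4290 = 0.5769
Denom: 1246 + 156 + 940 + 334 + 133 = 2809
CON3 = 2475 / 2809 = 0.8811
Difference = 88.11 − 57.69 = 30.42 percentage points

30.4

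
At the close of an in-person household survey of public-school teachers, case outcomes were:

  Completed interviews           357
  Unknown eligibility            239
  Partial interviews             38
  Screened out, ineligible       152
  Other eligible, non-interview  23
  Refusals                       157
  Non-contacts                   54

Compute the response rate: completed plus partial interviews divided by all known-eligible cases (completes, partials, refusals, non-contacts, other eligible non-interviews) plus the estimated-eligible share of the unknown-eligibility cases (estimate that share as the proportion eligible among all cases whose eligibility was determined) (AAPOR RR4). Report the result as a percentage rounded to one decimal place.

48.1%

Numerator → 357 + 38 = 395
Determined eligible → 357 + 38 + 157 + 54 + 23 = 629
e = 629 / (629 + 152) = 629 / 781 = 0.8054
Eligible share of unknowns → 0.8054 × 239 = 192.49
Base → 629 + 192.49 = 821.49
RR4 = 395 / 821.49 = 0.4808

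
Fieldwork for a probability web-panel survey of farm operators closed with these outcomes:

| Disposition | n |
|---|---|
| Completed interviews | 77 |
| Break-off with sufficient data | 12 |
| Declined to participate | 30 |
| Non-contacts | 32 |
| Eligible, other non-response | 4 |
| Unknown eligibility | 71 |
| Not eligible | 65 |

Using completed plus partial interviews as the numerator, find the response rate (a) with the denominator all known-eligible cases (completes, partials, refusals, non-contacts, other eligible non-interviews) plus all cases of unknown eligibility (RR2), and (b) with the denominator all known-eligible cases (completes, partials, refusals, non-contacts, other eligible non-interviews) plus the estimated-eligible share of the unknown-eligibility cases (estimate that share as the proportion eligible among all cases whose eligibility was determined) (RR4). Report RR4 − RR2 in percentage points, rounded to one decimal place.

4.0

Num: 77 + 12 = 89
Denominator: 77 + 12 + 30 + 32 + 4 + 71 = 226
RR2 = 89 / 226 = 0.3938
Known eligible: 77 + 12 + 30 + 32 + 4 = 155
e = 155 / (155 + 65) = 155 / 220 = 0.7045
Estimated eligible among unknowns: 0.7045 × 71 = 50.02
Denominator: 155 + 50.02 = 205.02
RR4 = 89 / 205.02 = 0.4341
Difference = 43.41 − 39.38 = 4.03 percentage points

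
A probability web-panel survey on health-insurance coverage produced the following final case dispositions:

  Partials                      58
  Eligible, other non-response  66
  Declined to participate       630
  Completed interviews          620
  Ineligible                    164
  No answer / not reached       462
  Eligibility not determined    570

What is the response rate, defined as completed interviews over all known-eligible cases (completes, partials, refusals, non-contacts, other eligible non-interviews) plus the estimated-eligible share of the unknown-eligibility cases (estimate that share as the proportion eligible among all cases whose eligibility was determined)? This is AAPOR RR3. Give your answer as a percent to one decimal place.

26.3%

Numerator → 620
Determined eligible → 620 + 58 + 630 + 462 + 66 = 1836
e = 1836 / (1836 + 164) = 1836 / 2000 = 0.9180
Estimated eligible among unknowns → 0.9180 × 570 = 523.26
Denom → 1836 + 523.26 = 2359.26
RR3 = 620 / 2359.26 = 0.2628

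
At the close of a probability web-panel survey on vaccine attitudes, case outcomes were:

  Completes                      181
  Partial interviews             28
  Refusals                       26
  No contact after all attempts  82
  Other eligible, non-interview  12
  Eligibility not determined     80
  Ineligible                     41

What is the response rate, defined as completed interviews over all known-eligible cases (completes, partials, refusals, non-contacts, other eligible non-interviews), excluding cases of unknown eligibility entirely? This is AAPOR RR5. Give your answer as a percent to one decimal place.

55.0%

Num: 181
Denominator: 181 + 28 + 26 + 82 + 12 = 329
RR5 = 181 / 329 = 0.5502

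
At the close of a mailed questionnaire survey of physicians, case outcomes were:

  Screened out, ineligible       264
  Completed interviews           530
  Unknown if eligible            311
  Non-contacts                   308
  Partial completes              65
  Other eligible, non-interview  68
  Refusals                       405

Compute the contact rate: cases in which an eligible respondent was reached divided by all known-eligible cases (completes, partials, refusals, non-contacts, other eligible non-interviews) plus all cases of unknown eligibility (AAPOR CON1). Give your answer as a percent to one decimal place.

Numerator → 530 + 65 + 405 + 68 = 1068
Denominator → 530 + 65 + 405 + 308 + 68 + 311 = 1687
CON1 = 1068 / 1687 = 0.6331

63.3%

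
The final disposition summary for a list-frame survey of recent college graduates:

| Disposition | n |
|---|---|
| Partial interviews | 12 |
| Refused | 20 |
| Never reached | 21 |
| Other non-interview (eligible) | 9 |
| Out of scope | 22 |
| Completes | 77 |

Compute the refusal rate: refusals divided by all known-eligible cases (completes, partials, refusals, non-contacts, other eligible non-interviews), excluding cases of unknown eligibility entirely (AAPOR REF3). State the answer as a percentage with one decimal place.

14.4%

Num = 20
Denom = 77 + 12 + 20 + 21 + 9 = 139
REF3 = 20 / 139 = 0.1439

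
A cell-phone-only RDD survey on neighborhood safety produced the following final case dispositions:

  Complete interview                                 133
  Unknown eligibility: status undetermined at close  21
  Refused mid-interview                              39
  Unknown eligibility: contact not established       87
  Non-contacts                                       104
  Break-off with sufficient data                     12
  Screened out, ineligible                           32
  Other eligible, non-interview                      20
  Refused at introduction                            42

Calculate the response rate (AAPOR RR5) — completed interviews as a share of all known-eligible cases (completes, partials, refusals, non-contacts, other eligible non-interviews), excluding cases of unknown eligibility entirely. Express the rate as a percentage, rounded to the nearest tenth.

Refusals = 42 + 39 = 81
Undetermined eligibility = 87 + 21 = 108
Num: 133
Base: 133 + 12 + 81 + 104 + 20 = 350
RR5 = 133 / 350 = 0.3800

38.0%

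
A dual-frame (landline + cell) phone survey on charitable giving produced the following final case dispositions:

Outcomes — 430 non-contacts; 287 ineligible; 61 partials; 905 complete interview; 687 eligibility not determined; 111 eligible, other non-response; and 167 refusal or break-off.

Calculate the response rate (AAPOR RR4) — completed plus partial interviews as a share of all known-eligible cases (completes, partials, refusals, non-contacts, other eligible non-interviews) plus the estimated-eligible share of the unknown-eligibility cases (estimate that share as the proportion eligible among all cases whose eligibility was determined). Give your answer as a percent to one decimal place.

Top: 905 + 61 = 966
Determined eligible: 905 + 61 + 167 + 430 + 111 = 1674
e = 1674 / (1674 + 287) = 1674 / 1961 = 0.8536
Eligible share of unknowns: 0.8536 × 687 = 586.42
Base: 1674 + 586.42 = 2260.42
RR4 = 966 / 2260.42 = 0.4274

42.7%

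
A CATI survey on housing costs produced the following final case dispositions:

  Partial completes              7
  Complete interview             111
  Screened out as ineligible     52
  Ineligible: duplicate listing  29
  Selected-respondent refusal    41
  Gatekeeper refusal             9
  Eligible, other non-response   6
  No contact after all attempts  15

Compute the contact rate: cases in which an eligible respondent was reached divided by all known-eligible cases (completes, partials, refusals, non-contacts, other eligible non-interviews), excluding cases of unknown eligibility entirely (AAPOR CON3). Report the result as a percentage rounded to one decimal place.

Refusal or break-off = 9 + 41 = 50
Screened out, ineligible = 52 + 29 = 81
Num = 111 + 7 + 50 + 6 = 174
Denom = 111 + 7 + 50 + 15 + 6 = 189
CON3 = 174 / 189 = 0.9206

92.1%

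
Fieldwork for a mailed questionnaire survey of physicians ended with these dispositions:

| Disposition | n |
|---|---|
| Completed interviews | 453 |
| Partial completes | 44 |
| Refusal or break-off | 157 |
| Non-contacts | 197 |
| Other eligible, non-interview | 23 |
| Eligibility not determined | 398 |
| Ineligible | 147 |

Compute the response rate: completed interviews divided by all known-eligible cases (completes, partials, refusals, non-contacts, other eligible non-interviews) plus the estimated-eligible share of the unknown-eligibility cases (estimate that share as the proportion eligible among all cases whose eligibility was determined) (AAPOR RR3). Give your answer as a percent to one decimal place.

37.3%

Top: 453
Determined eligible: 453 + 44 + 157 + 197 + 23 = 874
e = 874 / (874 + 147) = 874 / 1021 = 0.8560
e × U: 0.8560 × 398 = 340.69
Denom: 874 + 340.69 = 1214.69
RR3 = 453 / 1214.69 = 0.3729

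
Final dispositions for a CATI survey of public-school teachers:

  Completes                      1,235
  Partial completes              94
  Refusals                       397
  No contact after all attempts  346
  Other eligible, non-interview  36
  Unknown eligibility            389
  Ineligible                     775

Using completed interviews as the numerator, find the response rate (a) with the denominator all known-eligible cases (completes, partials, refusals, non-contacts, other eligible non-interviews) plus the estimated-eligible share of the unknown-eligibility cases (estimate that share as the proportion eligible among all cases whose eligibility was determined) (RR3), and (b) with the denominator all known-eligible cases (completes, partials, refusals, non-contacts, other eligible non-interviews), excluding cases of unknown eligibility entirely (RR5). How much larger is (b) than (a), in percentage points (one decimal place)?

7.0

Num = 1235
Determined eligible = 1235 + 94 + 397 + 346 + 36 = 2108
e = 2108 / (2108 + 775) = 2108 / 2883 = 0.7312
e × U = 0.7312 × 389 = 284.44
Base = 2108 + 284.44 = 2392.44
RR3 = 1235 / 2392.44 = 0.5162
Base = 1235 + 94 + 397 + 346 + 36 = 2108
RR5 = 1235 / 2108 = 0.5859
Difference = 58.59 − 51.62 = 6.97 percentage points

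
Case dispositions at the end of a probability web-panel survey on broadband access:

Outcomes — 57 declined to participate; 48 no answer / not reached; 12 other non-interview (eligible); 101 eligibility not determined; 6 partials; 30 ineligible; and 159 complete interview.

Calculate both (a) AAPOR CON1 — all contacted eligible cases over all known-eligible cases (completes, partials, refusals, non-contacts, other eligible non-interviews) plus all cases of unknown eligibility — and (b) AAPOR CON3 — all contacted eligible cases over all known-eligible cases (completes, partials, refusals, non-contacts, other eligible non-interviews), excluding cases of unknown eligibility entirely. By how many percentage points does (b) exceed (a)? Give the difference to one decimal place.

21.9

Num → 159 + 6 + 57 + 12 = 234
Denominator → 159 + 6 + 57 + 48 + 12 + 101 = 383
CON1 = 234 / 383 = 0.6110
Denominator → 159 + 6 + 57 + 48 + 12 = 282
CON3 = 234 / 282 = 0.8298
Difference = 82.98 − 61.10 = 21.88 percentage points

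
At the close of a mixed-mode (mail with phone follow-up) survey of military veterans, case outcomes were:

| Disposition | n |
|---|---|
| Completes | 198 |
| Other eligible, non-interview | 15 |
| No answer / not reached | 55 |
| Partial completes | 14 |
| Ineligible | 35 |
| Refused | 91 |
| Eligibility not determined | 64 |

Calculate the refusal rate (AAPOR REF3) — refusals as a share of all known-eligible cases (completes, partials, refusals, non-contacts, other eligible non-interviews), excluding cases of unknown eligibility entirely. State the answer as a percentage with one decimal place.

24.4%

Numerator → 91
Denom → 198 + 14 + 91 + 55 + 15 = 373
REF3 = 91 / 373 = 0.2440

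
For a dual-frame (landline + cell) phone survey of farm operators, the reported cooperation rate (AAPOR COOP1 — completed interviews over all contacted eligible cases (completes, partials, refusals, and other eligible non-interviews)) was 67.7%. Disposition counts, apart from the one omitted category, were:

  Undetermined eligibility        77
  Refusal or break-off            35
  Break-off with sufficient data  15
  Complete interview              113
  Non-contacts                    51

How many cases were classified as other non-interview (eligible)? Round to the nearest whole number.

COOP1 = 113 / D = 0.677
D = 113 / 0.677 = 166.9
Rest of base = 163
other non-interview (eligible) = 166.9 − 163 ≈ 4

4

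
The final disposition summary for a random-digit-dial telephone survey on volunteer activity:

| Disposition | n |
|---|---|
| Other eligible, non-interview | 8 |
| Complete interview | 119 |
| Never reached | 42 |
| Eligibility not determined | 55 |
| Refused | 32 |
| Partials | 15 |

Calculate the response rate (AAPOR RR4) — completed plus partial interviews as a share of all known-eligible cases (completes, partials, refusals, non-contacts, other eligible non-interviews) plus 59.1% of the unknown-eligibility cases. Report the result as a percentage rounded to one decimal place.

Num: 119 + 15 = 134
Known eligible: 119 + 15 + 32 + 42 + 8 = 216
Estimated eligible among unknowns: 0.5910 × 55 = 32.50
Denom: 216 + 32.50 = 248.50
RR4 = 134 / 248.50 = 0.5392

53.9%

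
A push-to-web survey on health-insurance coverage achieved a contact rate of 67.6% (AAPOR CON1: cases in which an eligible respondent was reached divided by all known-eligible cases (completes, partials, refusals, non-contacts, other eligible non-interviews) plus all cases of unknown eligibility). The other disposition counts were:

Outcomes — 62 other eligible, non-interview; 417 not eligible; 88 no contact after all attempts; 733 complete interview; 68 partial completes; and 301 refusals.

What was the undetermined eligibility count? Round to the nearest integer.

470

Num → 733 + 68 + 301 + 62 = 1164
CON1 = 1164 / D = 0.676
D = 1164 / 0.676 = 1721.9
Rest of base = 1252
undetermined eligibility = 1721.9 − 1252 ≈ 470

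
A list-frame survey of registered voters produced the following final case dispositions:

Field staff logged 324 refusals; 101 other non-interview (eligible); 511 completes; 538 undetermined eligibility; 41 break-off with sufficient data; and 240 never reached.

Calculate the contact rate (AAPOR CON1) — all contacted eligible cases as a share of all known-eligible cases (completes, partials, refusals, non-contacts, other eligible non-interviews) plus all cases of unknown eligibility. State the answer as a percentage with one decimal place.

55.7%

Numerator = 511 + 41 + 324 + 101 = 977
Base = 511 + 41 + 324 + 240 + 101 + 538 = 1755
CON1 = 977 / 1755 = 0.5567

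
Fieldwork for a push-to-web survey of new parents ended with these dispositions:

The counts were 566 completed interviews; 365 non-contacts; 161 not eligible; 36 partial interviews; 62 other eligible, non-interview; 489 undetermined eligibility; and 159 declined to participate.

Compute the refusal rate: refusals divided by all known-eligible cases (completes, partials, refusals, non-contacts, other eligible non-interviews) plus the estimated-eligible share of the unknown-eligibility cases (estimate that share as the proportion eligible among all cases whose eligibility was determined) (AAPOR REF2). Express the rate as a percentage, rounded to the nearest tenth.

9.8%

Numerator: 159
Determined eligible: 566 + 36 + 159 + 365 + 62 = 1188
e = 1188 / (1188 + 161) = 1188 / 1349 = 0.8807
Eligible share of unknowns: 0.8807 × 489 = 430.66
Denom: 1188 + 430.66 = 1618.66
REF2 = 159 / 1618.66 = 0.0982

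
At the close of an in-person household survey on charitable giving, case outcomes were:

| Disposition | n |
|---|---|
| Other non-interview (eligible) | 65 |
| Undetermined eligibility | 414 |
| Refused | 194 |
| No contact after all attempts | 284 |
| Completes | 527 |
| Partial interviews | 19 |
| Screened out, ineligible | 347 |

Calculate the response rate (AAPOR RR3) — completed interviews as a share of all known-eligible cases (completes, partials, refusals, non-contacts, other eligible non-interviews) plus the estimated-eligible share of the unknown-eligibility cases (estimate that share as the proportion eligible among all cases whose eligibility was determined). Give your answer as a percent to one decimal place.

Num: 527
Known eligible: 527 + 19 + 194 + 284 + 65 = 1089
e = 1089 / (1089 + 347) = 1089 / 1436 = 0.7584
e × U: 0.7584 × 414 = 313.98
Denominator: 1089 + 313.98 = 1402.98
RR3 = 527 / 1402.98 = 0.3756

37.6%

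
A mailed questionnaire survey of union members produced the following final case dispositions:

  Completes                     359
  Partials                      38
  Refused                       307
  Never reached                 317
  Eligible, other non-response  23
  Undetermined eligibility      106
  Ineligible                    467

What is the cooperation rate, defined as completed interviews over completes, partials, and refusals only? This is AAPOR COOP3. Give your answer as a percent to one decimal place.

51.0%

Numerator = 359
Denominator = 359 + 38 + 307 = 704
COOP3 = 359 / 704 = 0.5099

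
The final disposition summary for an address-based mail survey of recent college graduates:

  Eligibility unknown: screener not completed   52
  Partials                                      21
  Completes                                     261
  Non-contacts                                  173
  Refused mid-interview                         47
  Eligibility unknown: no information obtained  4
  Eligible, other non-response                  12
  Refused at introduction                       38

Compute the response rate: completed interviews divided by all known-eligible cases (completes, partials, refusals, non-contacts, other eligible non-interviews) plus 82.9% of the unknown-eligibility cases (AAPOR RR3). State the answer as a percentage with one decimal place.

Declined to participate = 38 + 47 = 85
Unknown eligibility = 52 + 4 = 56
Num → 261
Known eligible → 261 + 21 + 85 + 173 + 12 = 552
e × U → 0.8290 × 56 = 46.42
Denom → 552 + 46.42 = 598.42
RR3 = 261 / 598.42 = 0.4361

43.6%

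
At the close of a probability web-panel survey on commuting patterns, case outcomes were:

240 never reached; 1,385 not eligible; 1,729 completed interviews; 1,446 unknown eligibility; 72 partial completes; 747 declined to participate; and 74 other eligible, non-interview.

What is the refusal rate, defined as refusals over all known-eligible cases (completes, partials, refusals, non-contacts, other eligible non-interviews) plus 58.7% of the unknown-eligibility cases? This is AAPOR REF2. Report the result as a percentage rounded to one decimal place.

20.1%

Top: 747
Known eligible: 1729 + 72 + 747 + 240 + 74 = 2862
e × U: 0.5870 × 1446 = 848.80
Denominator: 2862 + 848.80 = 3710.80
REF2 = 747 / 3710.80 = 0.2013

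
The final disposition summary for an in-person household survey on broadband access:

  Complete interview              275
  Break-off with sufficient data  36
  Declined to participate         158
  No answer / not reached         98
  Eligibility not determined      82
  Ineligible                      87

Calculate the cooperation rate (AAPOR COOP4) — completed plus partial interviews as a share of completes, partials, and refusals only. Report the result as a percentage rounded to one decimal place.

Top: 275 + 36 = 311
Base: 275 + 36 + 158 = 469
COOP4 = 311 / 469 = 0.6631

66.3%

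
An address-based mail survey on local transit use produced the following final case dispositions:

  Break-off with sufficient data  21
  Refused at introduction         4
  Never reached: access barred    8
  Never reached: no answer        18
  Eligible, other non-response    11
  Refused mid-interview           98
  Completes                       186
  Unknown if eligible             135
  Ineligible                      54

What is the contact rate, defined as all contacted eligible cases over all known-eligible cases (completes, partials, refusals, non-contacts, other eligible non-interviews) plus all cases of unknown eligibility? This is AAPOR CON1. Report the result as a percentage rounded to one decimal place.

Refusal or break-off = 4 + 98 = 102
No answer / not reached = 18 + 8 = 26
Top → 186 + 21 + 102 + 11 = 320
Base → 186 + 21 + 102 + 26 + 11 + 135 = 481
CON1 = 320 / 481 = 0.6653

66.5%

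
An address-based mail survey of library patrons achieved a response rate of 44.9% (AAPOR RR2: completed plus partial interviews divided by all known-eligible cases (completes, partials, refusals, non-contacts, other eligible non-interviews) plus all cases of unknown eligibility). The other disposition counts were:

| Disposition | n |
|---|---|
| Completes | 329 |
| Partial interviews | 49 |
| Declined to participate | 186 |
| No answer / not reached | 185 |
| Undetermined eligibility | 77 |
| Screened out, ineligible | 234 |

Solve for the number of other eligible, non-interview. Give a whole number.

Top → 329 + 49 = 378
RR2 = 378 / D = 0.449
D = 378 / 0.449 = 841.9
Rest of base = 826
other eligible, non-interview = 841.9 − 826 ≈ 16

16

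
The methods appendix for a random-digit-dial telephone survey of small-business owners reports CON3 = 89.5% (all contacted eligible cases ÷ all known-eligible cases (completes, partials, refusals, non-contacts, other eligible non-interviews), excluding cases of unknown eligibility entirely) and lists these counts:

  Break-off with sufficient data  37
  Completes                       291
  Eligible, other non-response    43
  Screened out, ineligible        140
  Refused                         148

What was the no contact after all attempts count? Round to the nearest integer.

Numerator → 291 + 37 + 148 + 43 = 519
CON3 = 519 / D = 0.895
D = 519 / 0.895 = 579.9
Other denominator terms total 519
no contact after all attempts = 579.9 − 519 ≈ 61

61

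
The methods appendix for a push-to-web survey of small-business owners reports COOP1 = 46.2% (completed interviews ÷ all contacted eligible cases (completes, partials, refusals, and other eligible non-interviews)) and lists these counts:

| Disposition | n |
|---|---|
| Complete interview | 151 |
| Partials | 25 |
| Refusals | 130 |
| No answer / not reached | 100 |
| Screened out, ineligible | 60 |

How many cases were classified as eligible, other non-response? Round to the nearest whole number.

COOP1 = 151 / D = 0.462
D = 151 / 0.462 = 326.8
Remaining denominator categories sum to 306
eligible, other non-response = 326.8 − 306 ≈ 21

21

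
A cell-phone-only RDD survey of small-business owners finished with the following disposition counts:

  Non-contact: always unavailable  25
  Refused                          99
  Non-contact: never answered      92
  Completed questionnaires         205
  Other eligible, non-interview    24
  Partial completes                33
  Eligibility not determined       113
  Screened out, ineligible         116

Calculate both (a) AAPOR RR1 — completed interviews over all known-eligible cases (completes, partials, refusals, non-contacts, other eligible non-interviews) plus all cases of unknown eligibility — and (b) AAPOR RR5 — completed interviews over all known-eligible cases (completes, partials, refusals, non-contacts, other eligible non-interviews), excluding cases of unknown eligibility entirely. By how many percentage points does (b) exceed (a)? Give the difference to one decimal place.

8.2

No answer / not reached = 92 + 25 = 117
Top → 205
Denominator → 205 + 33 + 99 + 117 + 24 + 113 = 591
RR1 = 205 / 591 = 0.3469
Denominator → 205 + 33 + 99 + 117 + 24 = 478
RR5 = 205 / 478 = 0.4289
Difference = 42.89 − 34.69 = 8.20 percentage points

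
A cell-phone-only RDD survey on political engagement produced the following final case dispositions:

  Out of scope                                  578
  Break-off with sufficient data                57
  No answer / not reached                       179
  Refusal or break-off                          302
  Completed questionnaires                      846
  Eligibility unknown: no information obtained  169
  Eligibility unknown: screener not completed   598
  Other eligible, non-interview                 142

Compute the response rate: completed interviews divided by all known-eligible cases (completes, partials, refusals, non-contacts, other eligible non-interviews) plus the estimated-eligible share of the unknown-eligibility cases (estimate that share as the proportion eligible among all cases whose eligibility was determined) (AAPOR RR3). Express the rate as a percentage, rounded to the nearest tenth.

Undetermined eligibility = 598 + 169 = 767
Top: 846
Eligible (known): 846 + 57 + 302 + 179 + 142 = 1526
e = 1526 / (1526 + 578) = 1526 / 2104 = 0.7253
e × U: 0.7253 × 767 = 556.31
Denominator: 1526 + 556.31 = 2082.31
RR3 = 846 / 2082.31 = 0.4063

40.6%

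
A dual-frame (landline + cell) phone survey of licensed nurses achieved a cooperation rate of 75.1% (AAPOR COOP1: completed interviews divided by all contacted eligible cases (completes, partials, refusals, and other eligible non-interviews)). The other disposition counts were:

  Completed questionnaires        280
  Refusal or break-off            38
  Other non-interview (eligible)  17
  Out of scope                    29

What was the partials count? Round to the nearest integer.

38

COOP1 = 280 / D = 0.751
D = 280 / 0.751 = 372.8
Rest of base = 335
partials = 372.8 − 335 ≈ 38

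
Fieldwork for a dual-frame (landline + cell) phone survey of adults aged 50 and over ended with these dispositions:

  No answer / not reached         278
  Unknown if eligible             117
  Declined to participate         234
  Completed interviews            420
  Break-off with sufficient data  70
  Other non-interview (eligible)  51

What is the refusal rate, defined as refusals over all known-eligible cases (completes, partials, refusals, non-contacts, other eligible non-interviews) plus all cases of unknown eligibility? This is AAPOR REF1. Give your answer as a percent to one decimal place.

Top: 234
Base: 420 + 70 + 234 + 278 + 51 + 117 = 1170
REF1 = 234 / 1170 = 0.2000

20.0%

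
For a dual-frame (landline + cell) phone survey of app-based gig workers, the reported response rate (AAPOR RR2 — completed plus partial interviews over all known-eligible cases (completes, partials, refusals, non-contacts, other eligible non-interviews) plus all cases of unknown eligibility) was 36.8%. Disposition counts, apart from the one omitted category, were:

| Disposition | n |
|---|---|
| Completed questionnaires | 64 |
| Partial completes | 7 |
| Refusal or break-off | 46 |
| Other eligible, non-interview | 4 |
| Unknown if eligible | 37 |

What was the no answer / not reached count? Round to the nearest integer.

35

Numerator: 64 + 7 = 71
RR2 = 71 / D = 0.368
D = 71 / 0.368 = 192.9
Remaining denominator categories sum to 158
no answer / not reached = 192.9 − 158 ≈ 35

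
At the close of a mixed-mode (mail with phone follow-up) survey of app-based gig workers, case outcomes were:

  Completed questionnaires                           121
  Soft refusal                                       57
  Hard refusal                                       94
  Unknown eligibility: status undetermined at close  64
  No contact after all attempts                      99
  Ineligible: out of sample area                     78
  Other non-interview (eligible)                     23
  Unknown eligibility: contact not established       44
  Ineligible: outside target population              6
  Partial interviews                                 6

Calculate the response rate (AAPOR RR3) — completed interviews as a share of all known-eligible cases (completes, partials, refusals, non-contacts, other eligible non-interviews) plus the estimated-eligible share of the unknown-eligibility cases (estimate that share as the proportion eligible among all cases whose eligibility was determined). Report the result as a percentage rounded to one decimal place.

Refused = 94 + 57 = 151
Unknown eligibility = 44 + 64 = 108
Screened out, ineligible = 6 + 78 = 84
Numerator: 121
Known eligible: 121 + 6 + 151 + 99 + 23 = 400
e = 400 / (400 + 84) = 400 / 484 = 0.8264
Eligible share of unknowns: 0.8264 × 108 = 89.25
Denominator: 400 + 89.25 = 489.25
RR3 = 121 / 489.25 = 0.2473

24.7%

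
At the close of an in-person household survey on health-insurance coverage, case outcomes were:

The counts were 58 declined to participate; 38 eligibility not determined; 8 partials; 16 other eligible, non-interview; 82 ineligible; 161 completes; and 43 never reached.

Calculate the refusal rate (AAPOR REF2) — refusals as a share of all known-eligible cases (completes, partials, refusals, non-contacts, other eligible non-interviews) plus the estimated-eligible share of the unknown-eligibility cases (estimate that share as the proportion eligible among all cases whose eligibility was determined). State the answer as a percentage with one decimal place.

18.4%

Top → 58
Eligible (known) → 161 + 8 + 58 + 43 + 16 = 286
e = 286 / (286 + 82) = 286 / 368 = 0.7772
Estimated eligible among unknowns → 0.7772 × 38 = 29.53
Denominator → 286 + 29.53 = 315.53
REF2 = 58 / 315.53 = 0.1838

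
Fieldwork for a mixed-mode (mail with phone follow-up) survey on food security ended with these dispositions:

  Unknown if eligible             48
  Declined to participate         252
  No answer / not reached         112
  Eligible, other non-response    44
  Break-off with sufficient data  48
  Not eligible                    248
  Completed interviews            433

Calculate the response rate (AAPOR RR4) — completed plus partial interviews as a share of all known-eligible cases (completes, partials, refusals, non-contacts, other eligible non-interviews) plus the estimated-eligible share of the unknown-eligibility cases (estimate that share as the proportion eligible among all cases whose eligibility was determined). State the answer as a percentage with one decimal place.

Top: 433 + 48 = 481
Known eligible: 433 + 48 + 252 + 112 + 44 = 889
e = 889 / (889 + 248) = 889 / 1137 = 0.7819
Estimated eligible among unknowns: 0.7819 × 48 = 37.53
Denominator: 889 + 37.53 = 926.53
RR4 = 481 / 926.53 = 0.5191

51.9%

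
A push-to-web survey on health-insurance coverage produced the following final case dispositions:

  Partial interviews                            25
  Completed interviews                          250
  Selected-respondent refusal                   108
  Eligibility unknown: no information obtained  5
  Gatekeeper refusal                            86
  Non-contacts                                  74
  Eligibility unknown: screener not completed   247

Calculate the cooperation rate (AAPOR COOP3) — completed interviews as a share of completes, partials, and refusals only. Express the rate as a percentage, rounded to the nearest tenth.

Refusals = 86 + 108 = 194
Unknown eligibility = 247 + 5 = 252
Numerator: 250
Denominator: 250 + 25 + 194 = 469
COOP3 = 250 / 469 = 0.5330

53.3%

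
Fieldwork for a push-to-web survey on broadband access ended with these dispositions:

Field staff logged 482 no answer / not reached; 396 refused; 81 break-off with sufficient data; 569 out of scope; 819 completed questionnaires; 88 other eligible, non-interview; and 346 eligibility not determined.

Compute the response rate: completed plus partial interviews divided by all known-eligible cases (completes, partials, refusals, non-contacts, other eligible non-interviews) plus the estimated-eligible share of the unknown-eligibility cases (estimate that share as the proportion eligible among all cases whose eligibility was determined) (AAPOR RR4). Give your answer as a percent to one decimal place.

42.2%

Num: 819 + 81 = 900
Eligible (known): 819 + 81 + 396 + 482 + 88 = 1866
e = 1866 / (1866 + 569) = 1866 / 2435 = 0.7663
Eligible share of unknowns: 0.7663 × 346 = 265.14
Base: 1866 + 265.14 = 2131.14
RR4 = 900 / 2131.14 = 0.4223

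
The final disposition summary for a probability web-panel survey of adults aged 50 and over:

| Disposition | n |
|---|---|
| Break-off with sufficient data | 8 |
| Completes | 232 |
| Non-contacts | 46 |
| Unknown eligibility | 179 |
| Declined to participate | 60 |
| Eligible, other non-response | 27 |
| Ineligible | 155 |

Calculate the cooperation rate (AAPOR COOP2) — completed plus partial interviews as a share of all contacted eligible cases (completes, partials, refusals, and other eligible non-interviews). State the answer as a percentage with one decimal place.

73.4%

Num = 232 + 8 = 240
Denom = 232 + 8 + 60 + 27 = 327
COOP2 = 240 / 327 = 0.7339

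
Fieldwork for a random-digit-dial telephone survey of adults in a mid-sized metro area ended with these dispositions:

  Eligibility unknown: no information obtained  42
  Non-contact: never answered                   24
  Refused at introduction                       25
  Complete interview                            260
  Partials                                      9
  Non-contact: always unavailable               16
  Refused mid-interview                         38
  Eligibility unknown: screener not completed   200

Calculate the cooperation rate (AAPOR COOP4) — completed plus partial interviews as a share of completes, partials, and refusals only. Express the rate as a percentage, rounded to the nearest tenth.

81.0%

Refusal or break-off = 25 + 38 = 63
Non-contacts = 24 + 16 = 40
Eligibility not determined = 200 + 42 = 242
Numerator: 260 + 9 = 269
Denominator: 260 + 9 + 63 = 332
COOP4 = 269 / 332 = 0.8102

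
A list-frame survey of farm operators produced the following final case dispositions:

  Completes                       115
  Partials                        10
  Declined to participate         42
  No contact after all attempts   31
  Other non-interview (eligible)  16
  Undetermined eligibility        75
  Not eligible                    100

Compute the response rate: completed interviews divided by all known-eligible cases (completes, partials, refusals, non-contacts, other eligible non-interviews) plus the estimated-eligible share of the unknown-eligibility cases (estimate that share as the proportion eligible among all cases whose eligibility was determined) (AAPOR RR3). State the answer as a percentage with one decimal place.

Top: 115
Eligible (known): 115 + 10 + 42 + 31 + 16 = 214
e = 214 / (214 + 100) = 214 / 314 = 0.6815
e × U: 0.6815 × 75 = 51.11
Denom: 214 + 51.11 = 265.11
RR3 = 115 / 265.11 = 0.4338

43.4%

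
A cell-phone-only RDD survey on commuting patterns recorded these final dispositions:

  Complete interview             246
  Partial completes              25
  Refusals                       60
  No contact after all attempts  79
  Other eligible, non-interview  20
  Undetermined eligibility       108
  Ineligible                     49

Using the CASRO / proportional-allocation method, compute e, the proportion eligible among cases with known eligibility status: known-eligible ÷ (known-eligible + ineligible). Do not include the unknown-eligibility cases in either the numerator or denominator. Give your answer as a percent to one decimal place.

Determined eligible → 246 + 25 + 60 + 79 + 20 = 430
e = 430 / (430 + 49) = 430 / 479 = 0.8977

89.8%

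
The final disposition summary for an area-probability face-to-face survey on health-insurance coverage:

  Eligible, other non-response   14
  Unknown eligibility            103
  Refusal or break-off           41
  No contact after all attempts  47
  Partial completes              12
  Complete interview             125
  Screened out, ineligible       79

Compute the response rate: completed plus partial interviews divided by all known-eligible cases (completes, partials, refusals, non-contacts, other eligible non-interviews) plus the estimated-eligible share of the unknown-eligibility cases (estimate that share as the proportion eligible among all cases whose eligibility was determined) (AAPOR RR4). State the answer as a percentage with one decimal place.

Top = 125 + 12 = 137
Determined eligible = 125 + 12 + 41 + 47 + 14 = 239
e = 239 / (239 + 79) = 239 / 318 = 0.7516
Eligible share of unknowns = 0.7516 × 103 = 77.41
Denom = 239 + 77.41 = 316.41
RR4 = 137 / 316.41 = 0.4330

43.3%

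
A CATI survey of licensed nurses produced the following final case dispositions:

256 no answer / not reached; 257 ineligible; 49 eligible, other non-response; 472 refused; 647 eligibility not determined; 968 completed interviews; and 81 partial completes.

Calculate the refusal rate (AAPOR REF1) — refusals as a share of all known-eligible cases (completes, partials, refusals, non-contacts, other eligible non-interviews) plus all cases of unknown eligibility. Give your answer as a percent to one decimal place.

Top = 472
Base = 968 + 81 + 472 + 256 + 49 + 647 = 2473
REF1 = 472 / 2473 = 0.1909

19.1%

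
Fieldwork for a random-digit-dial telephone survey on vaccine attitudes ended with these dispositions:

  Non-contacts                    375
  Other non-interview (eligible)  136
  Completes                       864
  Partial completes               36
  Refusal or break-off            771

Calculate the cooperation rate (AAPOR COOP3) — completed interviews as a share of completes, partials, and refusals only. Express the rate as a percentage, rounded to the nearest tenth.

Num: 864
Denominator: 864 + 36 + 771 = 1671
COOP3 = 864 / 1671 = 0.5171

51.7%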